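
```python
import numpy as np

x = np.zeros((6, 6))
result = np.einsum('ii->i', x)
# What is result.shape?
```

(6,)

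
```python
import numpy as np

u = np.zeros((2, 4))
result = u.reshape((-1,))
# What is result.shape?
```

(8,)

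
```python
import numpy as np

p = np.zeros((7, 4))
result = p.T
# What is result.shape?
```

(4, 7)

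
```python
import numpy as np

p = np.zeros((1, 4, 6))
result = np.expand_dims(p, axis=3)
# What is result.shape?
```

(1, 4, 6, 1)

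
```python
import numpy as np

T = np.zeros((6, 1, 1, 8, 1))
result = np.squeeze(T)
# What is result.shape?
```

(6, 8)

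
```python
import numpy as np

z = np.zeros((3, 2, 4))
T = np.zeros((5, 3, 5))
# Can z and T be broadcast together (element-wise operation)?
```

No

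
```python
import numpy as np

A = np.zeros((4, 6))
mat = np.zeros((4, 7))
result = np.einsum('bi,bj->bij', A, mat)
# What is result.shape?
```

(4, 6, 7)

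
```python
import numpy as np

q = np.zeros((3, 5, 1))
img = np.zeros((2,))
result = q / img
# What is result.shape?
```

(3, 5, 2)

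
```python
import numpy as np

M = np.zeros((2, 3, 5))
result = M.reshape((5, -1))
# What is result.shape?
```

(5, 6)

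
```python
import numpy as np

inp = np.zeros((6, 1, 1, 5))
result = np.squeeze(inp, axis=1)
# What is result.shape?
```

(6, 1, 5)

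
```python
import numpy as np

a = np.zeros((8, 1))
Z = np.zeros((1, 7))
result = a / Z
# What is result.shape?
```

(8, 7)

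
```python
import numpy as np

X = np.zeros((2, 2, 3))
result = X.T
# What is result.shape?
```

(3, 2, 2)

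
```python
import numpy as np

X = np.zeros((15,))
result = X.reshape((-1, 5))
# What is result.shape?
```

(3, 5)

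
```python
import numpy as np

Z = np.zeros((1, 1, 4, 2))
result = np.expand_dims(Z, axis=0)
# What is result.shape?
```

(1, 1, 1, 4, 2)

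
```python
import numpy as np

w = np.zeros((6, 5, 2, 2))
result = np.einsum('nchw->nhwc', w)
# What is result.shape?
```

(6, 2, 2, 5)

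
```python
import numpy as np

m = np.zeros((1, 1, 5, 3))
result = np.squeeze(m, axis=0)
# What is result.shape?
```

(1, 5, 3)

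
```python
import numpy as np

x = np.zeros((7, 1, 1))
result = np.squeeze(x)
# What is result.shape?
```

(7,)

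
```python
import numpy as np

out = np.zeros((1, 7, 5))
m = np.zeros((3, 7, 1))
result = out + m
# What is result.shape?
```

(3, 7, 5)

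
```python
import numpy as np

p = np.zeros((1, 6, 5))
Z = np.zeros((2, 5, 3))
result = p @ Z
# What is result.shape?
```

(2, 6, 3)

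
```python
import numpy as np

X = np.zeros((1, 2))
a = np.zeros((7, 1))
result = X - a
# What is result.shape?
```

(7, 2)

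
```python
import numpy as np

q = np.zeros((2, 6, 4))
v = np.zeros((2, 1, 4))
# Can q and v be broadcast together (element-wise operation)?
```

Yes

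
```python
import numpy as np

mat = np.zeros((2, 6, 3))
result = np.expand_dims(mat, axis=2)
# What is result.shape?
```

(2, 6, 1, 3)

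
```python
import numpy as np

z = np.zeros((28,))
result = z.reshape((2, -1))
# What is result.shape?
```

(2, 14)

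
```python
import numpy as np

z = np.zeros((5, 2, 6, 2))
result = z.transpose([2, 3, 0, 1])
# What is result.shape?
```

(6, 2, 5, 2)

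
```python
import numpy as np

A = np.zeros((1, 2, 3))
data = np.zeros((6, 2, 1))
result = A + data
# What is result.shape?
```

(6, 2, 3)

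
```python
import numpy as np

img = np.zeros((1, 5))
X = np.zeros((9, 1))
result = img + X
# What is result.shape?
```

(9, 5)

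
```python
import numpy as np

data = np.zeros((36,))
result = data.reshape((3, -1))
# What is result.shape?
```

(3, 12)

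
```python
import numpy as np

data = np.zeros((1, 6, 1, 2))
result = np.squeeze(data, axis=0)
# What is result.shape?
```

(6, 1, 2)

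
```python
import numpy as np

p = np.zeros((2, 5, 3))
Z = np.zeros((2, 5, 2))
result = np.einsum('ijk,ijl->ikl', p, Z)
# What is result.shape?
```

(2, 3, 2)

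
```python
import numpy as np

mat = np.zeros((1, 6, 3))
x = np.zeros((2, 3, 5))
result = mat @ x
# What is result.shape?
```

(2, 6, 5)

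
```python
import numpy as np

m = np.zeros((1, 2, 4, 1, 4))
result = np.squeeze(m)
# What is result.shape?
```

(2, 4, 4)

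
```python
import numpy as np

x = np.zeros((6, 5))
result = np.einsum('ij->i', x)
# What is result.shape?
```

(6,)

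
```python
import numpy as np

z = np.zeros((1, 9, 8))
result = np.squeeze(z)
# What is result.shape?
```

(9, 8)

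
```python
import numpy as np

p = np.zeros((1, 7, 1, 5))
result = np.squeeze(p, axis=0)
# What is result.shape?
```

(7, 1, 5)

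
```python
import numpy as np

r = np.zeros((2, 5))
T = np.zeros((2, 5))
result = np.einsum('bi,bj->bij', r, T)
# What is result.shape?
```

(2, 5, 5)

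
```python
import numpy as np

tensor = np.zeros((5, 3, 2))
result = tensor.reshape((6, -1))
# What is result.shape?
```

(6, 5)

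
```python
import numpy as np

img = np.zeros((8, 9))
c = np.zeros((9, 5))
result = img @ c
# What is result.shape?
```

(8, 5)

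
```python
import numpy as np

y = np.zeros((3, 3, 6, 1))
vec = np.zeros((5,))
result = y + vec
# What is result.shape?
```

(3, 3, 6, 5)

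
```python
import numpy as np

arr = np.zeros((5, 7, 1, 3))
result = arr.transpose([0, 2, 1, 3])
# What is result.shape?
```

(5, 1, 7, 3)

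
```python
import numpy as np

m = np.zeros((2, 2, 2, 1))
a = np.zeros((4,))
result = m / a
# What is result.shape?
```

(2, 2, 2, 4)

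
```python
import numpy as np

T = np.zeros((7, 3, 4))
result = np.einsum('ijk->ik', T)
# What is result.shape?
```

(7, 4)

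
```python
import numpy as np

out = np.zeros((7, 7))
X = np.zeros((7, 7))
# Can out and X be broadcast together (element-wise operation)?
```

Yes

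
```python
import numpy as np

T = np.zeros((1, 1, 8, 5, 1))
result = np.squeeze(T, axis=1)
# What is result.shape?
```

(1, 8, 5, 1)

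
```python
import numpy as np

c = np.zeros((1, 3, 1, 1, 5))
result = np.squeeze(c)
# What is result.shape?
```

(3, 5)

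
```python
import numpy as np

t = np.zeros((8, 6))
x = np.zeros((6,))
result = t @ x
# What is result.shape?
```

(8,)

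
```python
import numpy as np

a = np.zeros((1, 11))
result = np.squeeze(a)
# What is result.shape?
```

(11,)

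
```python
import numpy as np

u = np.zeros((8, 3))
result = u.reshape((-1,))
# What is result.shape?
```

(24,)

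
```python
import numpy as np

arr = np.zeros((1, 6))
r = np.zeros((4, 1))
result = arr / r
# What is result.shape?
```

(4, 6)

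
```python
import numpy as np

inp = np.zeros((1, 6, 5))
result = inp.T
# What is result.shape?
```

(5, 6, 1)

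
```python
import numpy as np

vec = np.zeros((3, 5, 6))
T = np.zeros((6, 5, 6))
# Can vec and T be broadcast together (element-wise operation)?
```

No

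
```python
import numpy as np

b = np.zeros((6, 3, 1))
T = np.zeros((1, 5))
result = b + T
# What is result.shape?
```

(6, 3, 5)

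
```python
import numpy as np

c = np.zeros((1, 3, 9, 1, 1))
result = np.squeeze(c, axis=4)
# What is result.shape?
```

(1, 3, 9, 1)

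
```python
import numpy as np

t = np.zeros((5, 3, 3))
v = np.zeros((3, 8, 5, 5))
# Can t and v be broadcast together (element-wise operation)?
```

No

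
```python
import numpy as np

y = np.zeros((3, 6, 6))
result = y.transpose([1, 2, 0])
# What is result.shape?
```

(6, 6, 3)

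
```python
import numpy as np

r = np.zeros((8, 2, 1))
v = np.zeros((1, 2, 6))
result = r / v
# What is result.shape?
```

(8, 2, 6)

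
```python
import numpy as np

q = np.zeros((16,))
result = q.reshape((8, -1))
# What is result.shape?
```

(8, 2)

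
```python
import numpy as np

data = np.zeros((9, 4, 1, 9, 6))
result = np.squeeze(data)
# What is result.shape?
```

(9, 4, 9, 6)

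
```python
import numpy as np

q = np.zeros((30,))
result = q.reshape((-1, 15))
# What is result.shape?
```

(2, 15)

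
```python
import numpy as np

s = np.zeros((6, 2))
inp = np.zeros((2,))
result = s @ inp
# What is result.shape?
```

(6,)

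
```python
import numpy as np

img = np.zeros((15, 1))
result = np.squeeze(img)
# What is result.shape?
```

(15,)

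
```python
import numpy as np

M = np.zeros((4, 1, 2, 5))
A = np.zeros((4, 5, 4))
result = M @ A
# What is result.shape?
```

(4, 4, 2, 4)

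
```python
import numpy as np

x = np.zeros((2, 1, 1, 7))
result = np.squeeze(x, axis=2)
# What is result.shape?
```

(2, 1, 7)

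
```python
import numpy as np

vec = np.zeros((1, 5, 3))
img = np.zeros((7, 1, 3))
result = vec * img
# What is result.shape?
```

(7, 5, 3)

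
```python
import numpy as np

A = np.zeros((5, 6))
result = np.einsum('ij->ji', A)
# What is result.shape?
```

(6, 5)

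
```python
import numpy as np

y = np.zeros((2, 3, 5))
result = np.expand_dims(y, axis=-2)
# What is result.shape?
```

(2, 3, 1, 5)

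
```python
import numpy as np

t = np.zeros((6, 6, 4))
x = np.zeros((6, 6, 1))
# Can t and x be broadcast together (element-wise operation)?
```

Yes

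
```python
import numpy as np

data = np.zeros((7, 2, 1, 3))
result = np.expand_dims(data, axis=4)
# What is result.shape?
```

(7, 2, 1, 3, 1)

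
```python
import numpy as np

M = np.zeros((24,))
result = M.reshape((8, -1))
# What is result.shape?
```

(8, 3)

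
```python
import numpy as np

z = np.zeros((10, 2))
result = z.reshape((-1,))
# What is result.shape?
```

(20,)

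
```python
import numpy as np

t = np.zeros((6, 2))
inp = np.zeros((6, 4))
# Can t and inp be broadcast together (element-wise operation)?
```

No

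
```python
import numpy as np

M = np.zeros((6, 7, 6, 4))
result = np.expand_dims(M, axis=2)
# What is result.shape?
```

(6, 7, 1, 6, 4)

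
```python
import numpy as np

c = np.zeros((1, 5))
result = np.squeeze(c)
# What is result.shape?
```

(5,)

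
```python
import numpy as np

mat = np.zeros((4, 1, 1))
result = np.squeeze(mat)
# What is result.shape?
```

(4,)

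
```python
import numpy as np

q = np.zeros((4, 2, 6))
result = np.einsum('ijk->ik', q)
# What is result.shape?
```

(4, 6)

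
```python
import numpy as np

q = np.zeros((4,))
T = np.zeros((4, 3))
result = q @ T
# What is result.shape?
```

(3,)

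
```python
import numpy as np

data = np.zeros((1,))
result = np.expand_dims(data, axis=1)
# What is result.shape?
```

(1, 1)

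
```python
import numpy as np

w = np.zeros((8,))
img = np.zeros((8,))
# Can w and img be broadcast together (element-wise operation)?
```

Yes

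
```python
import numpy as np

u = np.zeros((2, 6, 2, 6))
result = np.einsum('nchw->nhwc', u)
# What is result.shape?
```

(2, 2, 6, 6)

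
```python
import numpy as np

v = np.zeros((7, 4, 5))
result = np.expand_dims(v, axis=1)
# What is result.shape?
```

(7, 1, 4, 5)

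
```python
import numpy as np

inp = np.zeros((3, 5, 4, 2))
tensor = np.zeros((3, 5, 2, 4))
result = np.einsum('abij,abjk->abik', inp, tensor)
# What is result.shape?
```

(3, 5, 4, 4)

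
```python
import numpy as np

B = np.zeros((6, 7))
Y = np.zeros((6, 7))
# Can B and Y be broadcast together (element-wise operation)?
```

Yes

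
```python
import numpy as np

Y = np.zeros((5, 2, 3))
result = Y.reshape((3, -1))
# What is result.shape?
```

(3, 10)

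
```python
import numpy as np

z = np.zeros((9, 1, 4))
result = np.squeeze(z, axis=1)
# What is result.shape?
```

(9, 4)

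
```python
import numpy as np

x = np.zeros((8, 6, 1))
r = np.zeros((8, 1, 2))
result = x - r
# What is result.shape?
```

(8, 6, 2)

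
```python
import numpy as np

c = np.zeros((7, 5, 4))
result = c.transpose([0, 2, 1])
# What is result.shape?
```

(7, 4, 5)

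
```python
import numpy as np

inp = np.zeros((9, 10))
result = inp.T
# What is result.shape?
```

(10, 9)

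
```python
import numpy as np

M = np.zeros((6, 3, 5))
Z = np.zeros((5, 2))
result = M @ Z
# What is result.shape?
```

(6, 3, 2)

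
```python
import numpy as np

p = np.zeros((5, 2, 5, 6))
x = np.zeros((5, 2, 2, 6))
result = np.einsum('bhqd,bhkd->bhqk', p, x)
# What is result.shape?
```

(5, 2, 5, 2)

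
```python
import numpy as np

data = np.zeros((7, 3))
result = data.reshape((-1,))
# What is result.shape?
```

(21,)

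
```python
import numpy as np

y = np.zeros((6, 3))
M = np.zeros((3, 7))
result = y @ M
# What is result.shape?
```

(6, 7)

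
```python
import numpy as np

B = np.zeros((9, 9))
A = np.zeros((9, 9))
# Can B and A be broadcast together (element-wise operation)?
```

Yes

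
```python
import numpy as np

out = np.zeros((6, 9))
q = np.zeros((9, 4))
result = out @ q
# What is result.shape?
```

(6, 4)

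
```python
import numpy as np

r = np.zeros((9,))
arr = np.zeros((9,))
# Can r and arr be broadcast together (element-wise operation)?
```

Yes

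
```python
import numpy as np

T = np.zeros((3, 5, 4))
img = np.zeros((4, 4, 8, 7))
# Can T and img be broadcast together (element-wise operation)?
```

No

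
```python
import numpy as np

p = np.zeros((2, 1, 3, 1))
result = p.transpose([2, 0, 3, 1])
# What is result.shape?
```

(3, 2, 1, 1)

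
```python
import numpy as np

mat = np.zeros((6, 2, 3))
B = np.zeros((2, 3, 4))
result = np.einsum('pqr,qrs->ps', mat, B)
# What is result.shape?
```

(6, 4)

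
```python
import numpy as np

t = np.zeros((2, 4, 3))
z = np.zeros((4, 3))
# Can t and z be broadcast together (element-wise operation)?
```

Yes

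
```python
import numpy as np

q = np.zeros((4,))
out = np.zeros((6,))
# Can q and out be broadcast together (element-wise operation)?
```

No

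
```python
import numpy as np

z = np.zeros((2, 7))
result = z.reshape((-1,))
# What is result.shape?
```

(14,)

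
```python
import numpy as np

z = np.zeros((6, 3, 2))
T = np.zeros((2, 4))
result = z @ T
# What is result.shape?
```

(6, 3, 4)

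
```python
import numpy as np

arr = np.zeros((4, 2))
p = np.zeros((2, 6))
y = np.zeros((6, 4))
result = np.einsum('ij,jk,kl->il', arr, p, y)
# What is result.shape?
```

(4, 4)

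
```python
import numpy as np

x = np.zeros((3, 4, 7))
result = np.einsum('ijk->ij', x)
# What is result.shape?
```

(3, 4)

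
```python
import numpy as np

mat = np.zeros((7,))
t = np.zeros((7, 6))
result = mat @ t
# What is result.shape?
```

(6,)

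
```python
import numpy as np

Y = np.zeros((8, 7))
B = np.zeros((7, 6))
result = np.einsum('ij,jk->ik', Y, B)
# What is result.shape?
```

(8, 6)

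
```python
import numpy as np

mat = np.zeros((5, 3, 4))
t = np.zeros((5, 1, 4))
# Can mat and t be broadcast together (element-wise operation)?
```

Yes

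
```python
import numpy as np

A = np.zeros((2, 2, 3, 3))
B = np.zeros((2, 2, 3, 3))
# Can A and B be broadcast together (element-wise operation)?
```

Yes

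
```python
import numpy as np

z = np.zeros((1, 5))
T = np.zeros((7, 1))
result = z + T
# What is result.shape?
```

(7, 5)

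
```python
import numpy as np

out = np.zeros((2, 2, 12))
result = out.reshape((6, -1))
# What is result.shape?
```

(6, 8)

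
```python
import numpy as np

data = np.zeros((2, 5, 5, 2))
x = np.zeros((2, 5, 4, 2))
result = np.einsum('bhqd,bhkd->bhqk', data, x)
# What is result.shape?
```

(2, 5, 5, 4)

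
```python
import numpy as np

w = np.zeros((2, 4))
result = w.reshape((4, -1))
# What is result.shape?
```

(4, 2)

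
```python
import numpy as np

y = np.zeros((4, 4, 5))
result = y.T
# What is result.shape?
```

(5, 4, 4)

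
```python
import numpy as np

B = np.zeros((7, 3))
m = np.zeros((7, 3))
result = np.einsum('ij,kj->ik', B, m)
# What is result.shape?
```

(7, 7)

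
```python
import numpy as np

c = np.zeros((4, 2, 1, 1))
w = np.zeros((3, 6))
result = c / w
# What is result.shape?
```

(4, 2, 3, 6)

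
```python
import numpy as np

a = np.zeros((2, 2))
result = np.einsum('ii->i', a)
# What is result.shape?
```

(2,)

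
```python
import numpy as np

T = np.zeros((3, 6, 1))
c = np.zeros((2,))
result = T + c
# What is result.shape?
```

(3, 6, 2)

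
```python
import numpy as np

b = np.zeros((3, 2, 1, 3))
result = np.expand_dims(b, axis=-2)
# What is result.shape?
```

(3, 2, 1, 1, 3)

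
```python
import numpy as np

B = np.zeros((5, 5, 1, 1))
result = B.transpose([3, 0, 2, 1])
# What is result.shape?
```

(1, 5, 1, 5)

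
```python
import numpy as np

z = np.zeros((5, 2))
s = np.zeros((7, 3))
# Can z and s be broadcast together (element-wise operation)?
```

No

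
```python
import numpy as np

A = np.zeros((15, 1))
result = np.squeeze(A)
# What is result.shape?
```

(15,)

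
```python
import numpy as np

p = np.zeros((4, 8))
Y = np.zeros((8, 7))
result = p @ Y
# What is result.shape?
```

(4, 7)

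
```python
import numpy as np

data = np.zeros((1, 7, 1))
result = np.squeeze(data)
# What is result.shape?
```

(7,)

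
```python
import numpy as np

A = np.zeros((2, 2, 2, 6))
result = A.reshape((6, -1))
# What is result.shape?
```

(6, 8)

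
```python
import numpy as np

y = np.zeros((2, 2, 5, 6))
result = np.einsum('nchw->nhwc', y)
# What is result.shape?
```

(2, 5, 6, 2)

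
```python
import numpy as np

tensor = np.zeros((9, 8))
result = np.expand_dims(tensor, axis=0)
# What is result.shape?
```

(1, 9, 8)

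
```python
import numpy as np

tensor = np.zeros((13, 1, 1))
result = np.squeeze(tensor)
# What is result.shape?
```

(13,)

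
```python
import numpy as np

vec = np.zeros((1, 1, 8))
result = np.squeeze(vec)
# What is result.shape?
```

(8,)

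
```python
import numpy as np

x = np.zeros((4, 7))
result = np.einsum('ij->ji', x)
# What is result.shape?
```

(7, 4)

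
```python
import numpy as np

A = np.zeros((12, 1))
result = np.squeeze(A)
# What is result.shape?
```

(12,)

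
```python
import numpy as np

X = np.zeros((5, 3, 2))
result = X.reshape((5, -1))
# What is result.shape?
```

(5, 6)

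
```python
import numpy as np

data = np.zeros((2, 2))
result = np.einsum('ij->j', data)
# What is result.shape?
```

(2,)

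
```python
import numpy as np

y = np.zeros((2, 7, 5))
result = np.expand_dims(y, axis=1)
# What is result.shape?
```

(2, 1, 7, 5)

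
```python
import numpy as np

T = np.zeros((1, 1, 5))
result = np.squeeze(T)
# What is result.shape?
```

(5,)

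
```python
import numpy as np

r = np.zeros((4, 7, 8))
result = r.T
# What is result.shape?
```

(8, 7, 4)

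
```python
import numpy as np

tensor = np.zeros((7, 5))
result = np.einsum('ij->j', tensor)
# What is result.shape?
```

(5,)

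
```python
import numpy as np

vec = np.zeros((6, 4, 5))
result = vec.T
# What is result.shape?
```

(5, 4, 6)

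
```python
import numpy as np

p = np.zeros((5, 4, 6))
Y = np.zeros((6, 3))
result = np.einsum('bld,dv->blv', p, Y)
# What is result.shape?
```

(5, 4, 3)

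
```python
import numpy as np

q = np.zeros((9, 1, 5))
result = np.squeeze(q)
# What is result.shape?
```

(9, 5)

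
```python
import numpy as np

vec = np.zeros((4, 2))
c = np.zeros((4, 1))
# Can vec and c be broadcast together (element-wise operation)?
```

Yes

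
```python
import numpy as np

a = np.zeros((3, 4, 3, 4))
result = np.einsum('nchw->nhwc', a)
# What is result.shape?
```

(3, 3, 4, 4)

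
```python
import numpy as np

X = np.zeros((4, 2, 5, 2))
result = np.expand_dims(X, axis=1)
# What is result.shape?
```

(4, 1, 2, 5, 2)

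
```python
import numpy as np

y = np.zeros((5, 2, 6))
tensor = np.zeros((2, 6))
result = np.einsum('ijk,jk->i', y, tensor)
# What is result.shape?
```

(5,)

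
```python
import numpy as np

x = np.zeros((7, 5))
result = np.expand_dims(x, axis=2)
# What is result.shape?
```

(7, 5, 1)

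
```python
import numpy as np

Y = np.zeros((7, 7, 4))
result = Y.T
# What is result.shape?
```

(4, 7, 7)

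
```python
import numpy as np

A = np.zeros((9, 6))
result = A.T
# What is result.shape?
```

(6, 9)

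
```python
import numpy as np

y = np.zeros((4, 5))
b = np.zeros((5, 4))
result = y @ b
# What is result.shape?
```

(4, 4)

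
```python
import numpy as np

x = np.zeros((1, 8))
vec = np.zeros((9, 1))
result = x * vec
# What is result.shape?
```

(9, 8)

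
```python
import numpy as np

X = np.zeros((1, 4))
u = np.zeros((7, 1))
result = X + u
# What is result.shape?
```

(7, 4)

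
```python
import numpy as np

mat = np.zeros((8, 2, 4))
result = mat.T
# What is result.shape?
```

(4, 2, 8)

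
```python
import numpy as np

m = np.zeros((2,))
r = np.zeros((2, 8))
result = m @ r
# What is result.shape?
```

(8,)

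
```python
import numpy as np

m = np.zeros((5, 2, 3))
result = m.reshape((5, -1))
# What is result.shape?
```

(5, 6)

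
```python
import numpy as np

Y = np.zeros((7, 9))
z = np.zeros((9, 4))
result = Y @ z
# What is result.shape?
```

(7, 4)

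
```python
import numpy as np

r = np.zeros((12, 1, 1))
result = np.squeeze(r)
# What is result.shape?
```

(12,)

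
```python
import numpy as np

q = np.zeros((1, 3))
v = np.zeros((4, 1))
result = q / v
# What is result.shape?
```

(4, 3)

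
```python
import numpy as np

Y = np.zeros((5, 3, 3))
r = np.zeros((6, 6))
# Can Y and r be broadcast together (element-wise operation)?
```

No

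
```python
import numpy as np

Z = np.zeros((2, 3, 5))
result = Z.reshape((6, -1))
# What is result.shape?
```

(6, 5)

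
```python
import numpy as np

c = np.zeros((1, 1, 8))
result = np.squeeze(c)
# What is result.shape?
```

(8,)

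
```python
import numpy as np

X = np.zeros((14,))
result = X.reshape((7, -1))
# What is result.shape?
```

(7, 2)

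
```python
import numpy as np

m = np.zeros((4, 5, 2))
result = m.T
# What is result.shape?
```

(2, 5, 4)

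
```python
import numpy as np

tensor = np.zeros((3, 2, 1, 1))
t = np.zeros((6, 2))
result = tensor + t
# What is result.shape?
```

(3, 2, 6, 2)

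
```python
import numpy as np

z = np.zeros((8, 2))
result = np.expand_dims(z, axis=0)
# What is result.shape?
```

(1, 8, 2)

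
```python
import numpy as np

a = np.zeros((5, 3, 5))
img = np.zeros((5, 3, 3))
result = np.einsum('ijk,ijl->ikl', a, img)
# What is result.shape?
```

(5, 5, 3)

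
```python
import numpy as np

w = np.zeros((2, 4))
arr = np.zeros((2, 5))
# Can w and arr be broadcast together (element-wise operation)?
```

No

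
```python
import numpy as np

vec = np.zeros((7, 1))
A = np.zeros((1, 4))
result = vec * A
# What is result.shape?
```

(7, 4)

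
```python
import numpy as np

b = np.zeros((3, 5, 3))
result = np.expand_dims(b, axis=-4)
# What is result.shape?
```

(1, 3, 5, 3)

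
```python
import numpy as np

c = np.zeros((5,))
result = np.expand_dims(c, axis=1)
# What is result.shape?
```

(5, 1)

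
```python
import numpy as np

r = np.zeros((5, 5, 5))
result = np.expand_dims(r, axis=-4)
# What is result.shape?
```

(1, 5, 5, 5)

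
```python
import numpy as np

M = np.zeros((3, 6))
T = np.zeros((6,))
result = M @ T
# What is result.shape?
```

(3,)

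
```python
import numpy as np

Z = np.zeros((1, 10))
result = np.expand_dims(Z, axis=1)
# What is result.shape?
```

(1, 1, 10)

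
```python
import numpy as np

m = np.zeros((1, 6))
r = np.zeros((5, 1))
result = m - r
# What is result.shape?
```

(5, 6)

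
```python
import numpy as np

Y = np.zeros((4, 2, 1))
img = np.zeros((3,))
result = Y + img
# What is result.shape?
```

(4, 2, 3)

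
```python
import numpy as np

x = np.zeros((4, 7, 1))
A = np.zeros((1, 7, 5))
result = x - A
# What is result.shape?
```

(4, 7, 5)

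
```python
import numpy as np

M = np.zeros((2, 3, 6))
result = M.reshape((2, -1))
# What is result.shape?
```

(2, 18)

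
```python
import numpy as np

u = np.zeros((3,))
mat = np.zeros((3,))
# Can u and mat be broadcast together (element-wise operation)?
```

Yes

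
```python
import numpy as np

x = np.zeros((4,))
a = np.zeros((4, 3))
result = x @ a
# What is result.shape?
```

(3,)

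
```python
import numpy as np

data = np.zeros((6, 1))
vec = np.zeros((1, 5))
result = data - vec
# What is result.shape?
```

(6, 5)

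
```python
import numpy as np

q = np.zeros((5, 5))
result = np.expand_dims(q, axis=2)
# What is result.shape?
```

(5, 5, 1)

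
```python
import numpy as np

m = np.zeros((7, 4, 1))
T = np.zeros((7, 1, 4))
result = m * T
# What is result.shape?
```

(7, 4, 4)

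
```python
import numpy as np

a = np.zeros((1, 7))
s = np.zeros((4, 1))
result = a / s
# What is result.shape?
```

(4, 7)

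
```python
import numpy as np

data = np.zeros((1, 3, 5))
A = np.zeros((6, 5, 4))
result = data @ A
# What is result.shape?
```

(6, 3, 4)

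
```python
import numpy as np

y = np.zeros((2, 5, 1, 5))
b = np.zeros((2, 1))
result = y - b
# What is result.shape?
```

(2, 5, 2, 5)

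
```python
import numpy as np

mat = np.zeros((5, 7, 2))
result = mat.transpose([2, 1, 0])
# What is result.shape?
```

(2, 7, 5)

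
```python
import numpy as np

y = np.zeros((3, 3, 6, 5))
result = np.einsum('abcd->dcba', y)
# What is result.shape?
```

(5, 6, 3, 3)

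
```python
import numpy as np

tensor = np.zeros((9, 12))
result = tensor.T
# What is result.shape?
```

(12, 9)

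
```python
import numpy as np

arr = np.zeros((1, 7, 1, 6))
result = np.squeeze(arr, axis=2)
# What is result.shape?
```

(1, 7, 6)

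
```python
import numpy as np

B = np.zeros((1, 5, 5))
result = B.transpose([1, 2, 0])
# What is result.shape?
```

(5, 5, 1)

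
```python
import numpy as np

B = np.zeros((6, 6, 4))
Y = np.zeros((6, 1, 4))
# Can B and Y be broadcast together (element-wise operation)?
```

Yes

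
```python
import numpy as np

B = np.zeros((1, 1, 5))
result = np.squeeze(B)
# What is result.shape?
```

(5,)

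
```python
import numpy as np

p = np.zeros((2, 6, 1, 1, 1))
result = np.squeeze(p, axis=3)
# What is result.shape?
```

(2, 6, 1, 1)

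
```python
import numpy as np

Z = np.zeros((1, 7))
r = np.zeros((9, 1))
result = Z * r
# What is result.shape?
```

(9, 7)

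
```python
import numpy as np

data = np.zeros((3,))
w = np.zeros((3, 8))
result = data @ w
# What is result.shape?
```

(8,)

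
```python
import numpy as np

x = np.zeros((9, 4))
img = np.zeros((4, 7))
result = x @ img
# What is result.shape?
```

(9, 7)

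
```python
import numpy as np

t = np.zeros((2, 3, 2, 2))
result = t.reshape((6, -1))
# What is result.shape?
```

(6, 4)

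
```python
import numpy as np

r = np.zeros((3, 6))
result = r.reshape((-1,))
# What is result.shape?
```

(18,)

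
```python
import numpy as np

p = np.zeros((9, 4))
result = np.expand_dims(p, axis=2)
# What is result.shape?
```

(9, 4, 1)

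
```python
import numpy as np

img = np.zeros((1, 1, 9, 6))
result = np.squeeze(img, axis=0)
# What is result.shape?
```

(1, 9, 6)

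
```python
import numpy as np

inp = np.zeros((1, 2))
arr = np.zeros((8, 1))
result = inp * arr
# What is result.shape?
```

(8, 2)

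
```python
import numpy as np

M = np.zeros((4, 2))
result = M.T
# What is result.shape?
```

(2, 4)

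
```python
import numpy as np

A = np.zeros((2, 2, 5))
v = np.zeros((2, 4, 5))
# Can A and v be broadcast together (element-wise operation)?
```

No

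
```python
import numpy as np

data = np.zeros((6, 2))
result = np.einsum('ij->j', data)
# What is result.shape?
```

(2,)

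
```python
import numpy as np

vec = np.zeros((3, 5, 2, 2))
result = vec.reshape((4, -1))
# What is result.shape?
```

(4, 15)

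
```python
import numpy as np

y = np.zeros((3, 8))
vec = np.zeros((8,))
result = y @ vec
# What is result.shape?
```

(3,)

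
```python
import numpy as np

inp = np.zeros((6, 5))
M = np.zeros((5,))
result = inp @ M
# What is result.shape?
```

(6,)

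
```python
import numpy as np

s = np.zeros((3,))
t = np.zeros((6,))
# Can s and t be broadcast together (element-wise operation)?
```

No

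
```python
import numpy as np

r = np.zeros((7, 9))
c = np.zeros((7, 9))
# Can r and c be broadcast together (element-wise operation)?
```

Yes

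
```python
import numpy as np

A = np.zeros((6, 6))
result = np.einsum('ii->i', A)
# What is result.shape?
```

(6,)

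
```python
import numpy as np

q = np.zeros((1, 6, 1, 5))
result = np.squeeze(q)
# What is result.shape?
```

(6, 5)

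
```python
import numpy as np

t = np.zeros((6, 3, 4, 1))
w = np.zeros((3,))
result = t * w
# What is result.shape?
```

(6, 3, 4, 3)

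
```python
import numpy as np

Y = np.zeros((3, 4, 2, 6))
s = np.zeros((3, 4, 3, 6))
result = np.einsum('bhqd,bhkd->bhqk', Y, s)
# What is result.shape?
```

(3, 4, 2, 3)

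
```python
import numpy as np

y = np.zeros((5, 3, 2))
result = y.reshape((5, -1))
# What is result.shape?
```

(5, 6)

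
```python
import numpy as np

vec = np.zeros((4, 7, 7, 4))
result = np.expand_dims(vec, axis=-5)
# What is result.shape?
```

(1, 4, 7, 7, 4)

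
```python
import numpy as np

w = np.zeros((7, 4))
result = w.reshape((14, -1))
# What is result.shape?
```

(14, 2)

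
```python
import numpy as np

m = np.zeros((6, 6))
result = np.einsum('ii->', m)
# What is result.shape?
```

()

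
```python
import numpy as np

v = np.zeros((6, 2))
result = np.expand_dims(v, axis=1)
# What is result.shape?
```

(6, 1, 2)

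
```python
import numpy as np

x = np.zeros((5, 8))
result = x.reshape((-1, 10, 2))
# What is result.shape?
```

(2, 10, 2)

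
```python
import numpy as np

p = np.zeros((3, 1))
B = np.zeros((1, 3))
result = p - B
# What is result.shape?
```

(3, 3)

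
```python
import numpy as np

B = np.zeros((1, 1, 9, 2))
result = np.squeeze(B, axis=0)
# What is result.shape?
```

(1, 9, 2)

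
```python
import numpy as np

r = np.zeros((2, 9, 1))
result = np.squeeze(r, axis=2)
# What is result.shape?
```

(2, 9)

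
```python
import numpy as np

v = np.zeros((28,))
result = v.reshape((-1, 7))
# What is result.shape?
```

(4, 7)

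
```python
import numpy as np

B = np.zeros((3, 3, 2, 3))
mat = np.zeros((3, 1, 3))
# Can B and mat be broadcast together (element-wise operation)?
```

Yes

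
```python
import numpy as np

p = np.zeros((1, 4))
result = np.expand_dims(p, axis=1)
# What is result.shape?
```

(1, 1, 4)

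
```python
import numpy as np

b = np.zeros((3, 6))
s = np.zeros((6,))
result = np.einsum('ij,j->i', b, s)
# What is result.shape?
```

(3,)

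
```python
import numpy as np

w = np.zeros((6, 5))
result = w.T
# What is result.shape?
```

(5, 6)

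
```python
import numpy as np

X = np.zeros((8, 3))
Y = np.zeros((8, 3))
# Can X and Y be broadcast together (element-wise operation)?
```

Yes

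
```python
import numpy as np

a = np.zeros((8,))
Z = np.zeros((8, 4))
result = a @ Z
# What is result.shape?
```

(4,)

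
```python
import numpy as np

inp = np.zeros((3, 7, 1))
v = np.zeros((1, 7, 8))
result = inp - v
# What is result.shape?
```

(3, 7, 8)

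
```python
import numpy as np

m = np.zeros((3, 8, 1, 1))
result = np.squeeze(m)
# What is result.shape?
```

(3, 8)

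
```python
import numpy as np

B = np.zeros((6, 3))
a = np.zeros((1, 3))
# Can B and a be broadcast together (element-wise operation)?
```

Yes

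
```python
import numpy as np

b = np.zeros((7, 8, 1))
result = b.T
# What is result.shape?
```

(1, 8, 7)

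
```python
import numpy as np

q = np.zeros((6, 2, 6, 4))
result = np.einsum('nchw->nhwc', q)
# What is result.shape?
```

(6, 6, 4, 2)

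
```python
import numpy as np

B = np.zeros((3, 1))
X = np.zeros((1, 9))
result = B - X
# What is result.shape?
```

(3, 9)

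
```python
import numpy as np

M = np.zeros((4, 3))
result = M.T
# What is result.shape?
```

(3, 4)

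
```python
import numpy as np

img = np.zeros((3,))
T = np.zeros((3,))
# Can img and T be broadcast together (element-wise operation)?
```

Yes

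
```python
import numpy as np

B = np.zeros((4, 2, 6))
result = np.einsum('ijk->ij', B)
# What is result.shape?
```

(4, 2)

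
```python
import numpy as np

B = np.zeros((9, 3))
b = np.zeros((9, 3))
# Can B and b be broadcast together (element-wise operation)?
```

Yes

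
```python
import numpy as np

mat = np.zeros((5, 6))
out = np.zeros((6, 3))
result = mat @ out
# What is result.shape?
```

(5, 3)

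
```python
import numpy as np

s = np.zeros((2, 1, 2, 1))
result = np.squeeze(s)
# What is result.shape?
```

(2, 2)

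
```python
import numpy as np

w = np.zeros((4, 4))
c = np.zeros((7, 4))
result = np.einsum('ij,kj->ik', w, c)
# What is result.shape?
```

(4, 7)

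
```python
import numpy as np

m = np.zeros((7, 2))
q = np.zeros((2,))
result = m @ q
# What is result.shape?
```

(7,)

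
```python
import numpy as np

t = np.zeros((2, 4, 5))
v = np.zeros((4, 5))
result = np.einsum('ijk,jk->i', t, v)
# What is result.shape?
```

(2,)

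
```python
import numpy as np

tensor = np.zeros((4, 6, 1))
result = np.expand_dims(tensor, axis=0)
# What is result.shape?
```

(1, 4, 6, 1)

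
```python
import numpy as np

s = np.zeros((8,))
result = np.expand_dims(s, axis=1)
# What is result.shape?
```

(8, 1)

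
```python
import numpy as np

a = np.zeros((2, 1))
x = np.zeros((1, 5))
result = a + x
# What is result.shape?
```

(2, 5)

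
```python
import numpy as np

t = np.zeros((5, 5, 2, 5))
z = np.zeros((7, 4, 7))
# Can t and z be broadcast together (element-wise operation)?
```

No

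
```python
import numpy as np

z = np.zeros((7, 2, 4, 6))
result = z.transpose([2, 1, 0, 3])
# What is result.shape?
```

(4, 2, 7, 6)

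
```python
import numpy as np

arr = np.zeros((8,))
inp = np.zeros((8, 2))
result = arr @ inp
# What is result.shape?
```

(2,)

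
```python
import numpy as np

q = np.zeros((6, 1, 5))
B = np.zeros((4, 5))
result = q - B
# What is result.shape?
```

(6, 4, 5)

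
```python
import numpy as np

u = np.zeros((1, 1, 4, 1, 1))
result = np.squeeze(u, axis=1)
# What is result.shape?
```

(1, 4, 1, 1)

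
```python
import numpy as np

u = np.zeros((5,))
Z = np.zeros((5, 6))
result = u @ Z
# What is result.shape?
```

(6,)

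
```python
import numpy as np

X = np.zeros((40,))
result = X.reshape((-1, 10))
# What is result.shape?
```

(4, 10)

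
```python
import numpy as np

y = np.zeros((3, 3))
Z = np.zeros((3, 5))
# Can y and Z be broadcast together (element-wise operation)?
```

No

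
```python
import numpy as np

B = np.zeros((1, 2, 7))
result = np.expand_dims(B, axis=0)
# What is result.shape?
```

(1, 1, 2, 7)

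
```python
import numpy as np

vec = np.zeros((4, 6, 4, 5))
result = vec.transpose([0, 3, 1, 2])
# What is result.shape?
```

(4, 5, 6, 4)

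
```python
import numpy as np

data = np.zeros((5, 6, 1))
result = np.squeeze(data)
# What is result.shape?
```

(5, 6)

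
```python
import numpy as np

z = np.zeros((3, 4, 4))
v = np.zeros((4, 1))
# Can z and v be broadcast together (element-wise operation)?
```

Yes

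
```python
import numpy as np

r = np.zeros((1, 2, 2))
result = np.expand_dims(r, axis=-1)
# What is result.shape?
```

(1, 2, 2, 1)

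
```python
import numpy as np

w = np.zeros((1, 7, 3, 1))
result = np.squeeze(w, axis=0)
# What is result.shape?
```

(7, 3, 1)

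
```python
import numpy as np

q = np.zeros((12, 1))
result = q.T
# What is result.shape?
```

(1, 12)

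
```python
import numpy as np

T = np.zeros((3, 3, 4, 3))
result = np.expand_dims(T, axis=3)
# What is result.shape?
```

(3, 3, 4, 1, 3)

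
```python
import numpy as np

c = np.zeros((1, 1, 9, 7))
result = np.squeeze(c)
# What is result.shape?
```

(9, 7)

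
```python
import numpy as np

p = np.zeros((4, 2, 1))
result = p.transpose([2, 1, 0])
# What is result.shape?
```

(1, 2, 4)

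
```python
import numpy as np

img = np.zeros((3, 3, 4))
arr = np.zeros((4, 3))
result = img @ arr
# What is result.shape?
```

(3, 3, 3)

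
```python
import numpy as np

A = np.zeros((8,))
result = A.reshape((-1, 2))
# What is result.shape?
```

(4, 2)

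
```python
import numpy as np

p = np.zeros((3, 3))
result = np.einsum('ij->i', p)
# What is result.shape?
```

(3,)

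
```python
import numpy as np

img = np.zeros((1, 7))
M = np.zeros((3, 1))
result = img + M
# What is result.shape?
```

(3, 7)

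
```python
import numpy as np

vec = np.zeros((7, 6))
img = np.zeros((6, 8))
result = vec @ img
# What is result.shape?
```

(7, 8)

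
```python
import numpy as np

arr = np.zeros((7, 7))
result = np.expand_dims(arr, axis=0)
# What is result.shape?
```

(1, 7, 7)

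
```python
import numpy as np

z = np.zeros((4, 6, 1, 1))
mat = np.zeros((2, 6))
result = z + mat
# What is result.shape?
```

(4, 6, 2, 6)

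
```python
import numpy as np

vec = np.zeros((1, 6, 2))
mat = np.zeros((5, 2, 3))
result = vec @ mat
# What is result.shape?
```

(5, 6, 3)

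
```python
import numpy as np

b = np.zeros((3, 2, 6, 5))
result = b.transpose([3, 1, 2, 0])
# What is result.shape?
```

(5, 2, 6, 3)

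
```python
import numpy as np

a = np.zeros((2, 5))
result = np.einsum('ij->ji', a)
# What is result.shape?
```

(5, 2)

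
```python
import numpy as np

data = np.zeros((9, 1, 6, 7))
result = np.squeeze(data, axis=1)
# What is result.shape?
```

(9, 6, 7)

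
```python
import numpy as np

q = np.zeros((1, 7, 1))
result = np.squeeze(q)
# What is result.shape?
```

(7,)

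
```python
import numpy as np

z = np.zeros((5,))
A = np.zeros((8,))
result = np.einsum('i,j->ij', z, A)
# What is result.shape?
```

(5, 8)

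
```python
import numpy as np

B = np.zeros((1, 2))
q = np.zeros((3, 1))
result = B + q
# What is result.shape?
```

(3, 2)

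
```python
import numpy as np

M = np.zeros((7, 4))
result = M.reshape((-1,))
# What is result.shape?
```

(28,)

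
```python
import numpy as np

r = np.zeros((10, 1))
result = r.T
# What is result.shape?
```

(1, 10)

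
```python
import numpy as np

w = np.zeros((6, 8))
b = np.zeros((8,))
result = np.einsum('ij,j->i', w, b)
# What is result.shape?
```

(6,)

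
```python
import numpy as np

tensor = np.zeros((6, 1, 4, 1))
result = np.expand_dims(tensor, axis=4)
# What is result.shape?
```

(6, 1, 4, 1, 1)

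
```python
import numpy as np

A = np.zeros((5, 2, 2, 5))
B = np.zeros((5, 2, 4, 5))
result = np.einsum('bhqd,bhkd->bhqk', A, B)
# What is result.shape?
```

(5, 2, 2, 4)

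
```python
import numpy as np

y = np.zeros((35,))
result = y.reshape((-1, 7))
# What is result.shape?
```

(5, 7)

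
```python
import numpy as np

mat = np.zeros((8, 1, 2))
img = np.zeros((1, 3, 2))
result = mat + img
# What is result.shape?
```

(8, 3, 2)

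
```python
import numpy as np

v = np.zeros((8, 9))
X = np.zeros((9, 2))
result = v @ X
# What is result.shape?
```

(8, 2)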